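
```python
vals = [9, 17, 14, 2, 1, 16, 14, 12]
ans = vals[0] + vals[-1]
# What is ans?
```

vals has length 8. vals[0] = 9.
vals has length 8. Negative index -1 maps to positive index 8 + (-1) = 7. vals[7] = 12.
Sum: 9 + 12 = 21.

21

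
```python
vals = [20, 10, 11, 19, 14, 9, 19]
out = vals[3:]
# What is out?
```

vals has length 7. The slice vals[3:] selects indices [3, 4, 5, 6] (3->19, 4->14, 5->9, 6->19), giving [19, 14, 9, 19].

[19, 14, 9, 19]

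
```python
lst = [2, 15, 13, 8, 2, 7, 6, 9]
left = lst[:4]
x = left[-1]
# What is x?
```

lst has length 8. The slice lst[:4] selects indices [0, 1, 2, 3] (0->2, 1->15, 2->13, 3->8), giving [2, 15, 13, 8]. So left = [2, 15, 13, 8]. Then left[-1] = 8.

8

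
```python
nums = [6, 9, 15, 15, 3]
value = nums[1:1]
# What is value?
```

nums has length 5. The slice nums[1:1] resolves to an empty index range, so the result is [].

[]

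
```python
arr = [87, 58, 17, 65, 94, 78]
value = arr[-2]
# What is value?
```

arr has length 6. Negative index -2 maps to positive index 6 + (-2) = 4. arr[4] = 94.

94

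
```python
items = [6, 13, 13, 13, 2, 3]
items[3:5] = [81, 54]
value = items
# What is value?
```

items starts as [6, 13, 13, 13, 2, 3] (length 6). The slice items[3:5] covers indices [3, 4] with values [13, 2]. Replacing that slice with [81, 54] (same length) produces [6, 13, 13, 81, 54, 3].

[6, 13, 13, 81, 54, 3]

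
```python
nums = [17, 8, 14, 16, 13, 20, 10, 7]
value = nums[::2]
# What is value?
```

nums has length 8. The slice nums[::2] selects indices [0, 2, 4, 6] (0->17, 2->14, 4->13, 6->10), giving [17, 14, 13, 10].

[17, 14, 13, 10]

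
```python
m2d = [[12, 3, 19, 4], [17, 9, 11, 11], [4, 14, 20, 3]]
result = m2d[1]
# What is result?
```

m2d has 3 rows. Row 1 is [17, 9, 11, 11].

[17, 9, 11, 11]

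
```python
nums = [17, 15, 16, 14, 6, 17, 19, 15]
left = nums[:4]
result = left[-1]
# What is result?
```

nums has length 8. The slice nums[:4] selects indices [0, 1, 2, 3] (0->17, 1->15, 2->16, 3->14), giving [17, 15, 16, 14]. So left = [17, 15, 16, 14]. Then left[-1] = 14.

14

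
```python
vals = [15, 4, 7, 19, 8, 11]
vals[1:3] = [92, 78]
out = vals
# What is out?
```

vals starts as [15, 4, 7, 19, 8, 11] (length 6). The slice vals[1:3] covers indices [1, 2] with values [4, 7]. Replacing that slice with [92, 78] (same length) produces [15, 92, 78, 19, 8, 11].

[15, 92, 78, 19, 8, 11]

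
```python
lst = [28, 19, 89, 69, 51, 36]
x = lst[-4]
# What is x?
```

lst has length 6. Negative index -4 maps to positive index 6 + (-4) = 2. lst[2] = 89.

89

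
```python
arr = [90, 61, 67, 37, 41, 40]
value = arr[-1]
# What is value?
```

arr has length 6. Negative index -1 maps to positive index 6 + (-1) = 5. arr[5] = 40.

40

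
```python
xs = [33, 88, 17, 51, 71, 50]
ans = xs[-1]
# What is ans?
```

xs has length 6. Negative index -1 maps to positive index 6 + (-1) = 5. xs[5] = 50.

50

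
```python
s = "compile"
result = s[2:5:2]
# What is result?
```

s has length 7. The slice s[2:5:2] selects indices [2, 4] (2->'m', 4->'i'), giving 'mi'.

'mi'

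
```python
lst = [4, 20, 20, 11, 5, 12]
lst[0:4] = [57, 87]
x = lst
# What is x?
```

lst starts as [4, 20, 20, 11, 5, 12] (length 6). The slice lst[0:4] covers indices [0, 1, 2, 3] with values [4, 20, 20, 11]. Replacing that slice with [57, 87] (different length) produces [57, 87, 5, 12].

[57, 87, 5, 12]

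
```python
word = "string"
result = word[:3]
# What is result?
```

word has length 6. The slice word[:3] selects indices [0, 1, 2] (0->'s', 1->'t', 2->'r'), giving 'str'.

'str'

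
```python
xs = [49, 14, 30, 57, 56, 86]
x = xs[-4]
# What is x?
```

xs has length 6. Negative index -4 maps to positive index 6 + (-4) = 2. xs[2] = 30.

30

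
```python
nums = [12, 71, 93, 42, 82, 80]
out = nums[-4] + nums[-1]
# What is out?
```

nums has length 6. Negative index -4 maps to positive index 6 + (-4) = 2. nums[2] = 93.
nums has length 6. Negative index -1 maps to positive index 6 + (-1) = 5. nums[5] = 80.
Sum: 93 + 80 = 173.

173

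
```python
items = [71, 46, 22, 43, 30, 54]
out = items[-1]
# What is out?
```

items has length 6. Negative index -1 maps to positive index 6 + (-1) = 5. items[5] = 54.

54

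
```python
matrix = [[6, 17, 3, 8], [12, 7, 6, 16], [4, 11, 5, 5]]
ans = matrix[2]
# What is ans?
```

matrix has 3 rows. Row 2 is [4, 11, 5, 5].

[4, 11, 5, 5]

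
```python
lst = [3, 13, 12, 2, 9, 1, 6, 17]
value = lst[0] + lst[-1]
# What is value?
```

lst has length 8. lst[0] = 3.
lst has length 8. Negative index -1 maps to positive index 8 + (-1) = 7. lst[7] = 17.
Sum: 3 + 17 = 20.

20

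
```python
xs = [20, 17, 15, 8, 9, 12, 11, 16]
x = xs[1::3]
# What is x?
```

xs has length 8. The slice xs[1::3] selects indices [1, 4, 7] (1->17, 4->9, 7->16), giving [17, 9, 16].

[17, 9, 16]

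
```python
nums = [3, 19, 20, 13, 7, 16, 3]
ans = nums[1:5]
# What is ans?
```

nums has length 7. The slice nums[1:5] selects indices [1, 2, 3, 4] (1->19, 2->20, 3->13, 4->7), giving [19, 20, 13, 7].

[19, 20, 13, 7]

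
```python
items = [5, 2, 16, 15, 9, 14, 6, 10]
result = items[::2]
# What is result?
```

items has length 8. The slice items[::2] selects indices [0, 2, 4, 6] (0->5, 2->16, 4->9, 6->6), giving [5, 16, 9, 6].

[5, 16, 9, 6]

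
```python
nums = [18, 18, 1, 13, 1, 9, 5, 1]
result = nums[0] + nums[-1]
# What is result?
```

nums has length 8. nums[0] = 18.
nums has length 8. Negative index -1 maps to positive index 8 + (-1) = 7. nums[7] = 1.
Sum: 18 + 1 = 19.

19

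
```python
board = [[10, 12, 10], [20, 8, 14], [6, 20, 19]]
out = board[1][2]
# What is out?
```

board[1] = [20, 8, 14]. Taking column 2 of that row yields 14.

14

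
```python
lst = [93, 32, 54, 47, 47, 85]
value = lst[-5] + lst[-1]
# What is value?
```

lst has length 6. Negative index -5 maps to positive index 6 + (-5) = 1. lst[1] = 32.
lst has length 6. Negative index -1 maps to positive index 6 + (-1) = 5. lst[5] = 85.
Sum: 32 + 85 = 117.

117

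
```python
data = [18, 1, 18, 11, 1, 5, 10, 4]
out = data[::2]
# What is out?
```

data has length 8. The slice data[::2] selects indices [0, 2, 4, 6] (0->18, 2->18, 4->1, 6->10), giving [18, 18, 1, 10].

[18, 18, 1, 10]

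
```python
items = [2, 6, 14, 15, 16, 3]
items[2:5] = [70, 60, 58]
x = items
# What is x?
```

items starts as [2, 6, 14, 15, 16, 3] (length 6). The slice items[2:5] covers indices [2, 3, 4] with values [14, 15, 16]. Replacing that slice with [70, 60, 58] (same length) produces [2, 6, 70, 60, 58, 3].

[2, 6, 70, 60, 58, 3]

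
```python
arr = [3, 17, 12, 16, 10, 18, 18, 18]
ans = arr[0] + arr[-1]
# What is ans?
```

arr has length 8. arr[0] = 3.
arr has length 8. Negative index -1 maps to positive index 8 + (-1) = 7. arr[7] = 18.
Sum: 3 + 18 = 21.

21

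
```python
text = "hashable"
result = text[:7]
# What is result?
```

text has length 8. The slice text[:7] selects indices [0, 1, 2, 3, 4, 5, 6] (0->'h', 1->'a', 2->'s', 3->'h', 4->'a', 5->'b', 6->'l'), giving 'hashabl'.

'hashabl'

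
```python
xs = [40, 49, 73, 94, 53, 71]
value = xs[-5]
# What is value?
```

xs has length 6. Negative index -5 maps to positive index 6 + (-5) = 1. xs[1] = 49.

49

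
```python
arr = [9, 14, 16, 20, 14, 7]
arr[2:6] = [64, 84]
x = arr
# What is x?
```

arr starts as [9, 14, 16, 20, 14, 7] (length 6). The slice arr[2:6] covers indices [2, 3, 4, 5] with values [16, 20, 14, 7]. Replacing that slice with [64, 84] (different length) produces [9, 14, 64, 84].

[9, 14, 64, 84]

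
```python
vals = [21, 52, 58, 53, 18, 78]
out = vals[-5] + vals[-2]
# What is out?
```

vals has length 6. Negative index -5 maps to positive index 6 + (-5) = 1. vals[1] = 52.
vals has length 6. Negative index -2 maps to positive index 6 + (-2) = 4. vals[4] = 18.
Sum: 52 + 18 = 70.

70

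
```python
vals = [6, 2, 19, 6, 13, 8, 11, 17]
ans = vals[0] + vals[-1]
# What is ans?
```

vals has length 8. vals[0] = 6.
vals has length 8. Negative index -1 maps to positive index 8 + (-1) = 7. vals[7] = 17.
Sum: 6 + 17 = 23.

23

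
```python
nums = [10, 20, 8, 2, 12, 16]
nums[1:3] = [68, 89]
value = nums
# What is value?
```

nums starts as [10, 20, 8, 2, 12, 16] (length 6). The slice nums[1:3] covers indices [1, 2] with values [20, 8]. Replacing that slice with [68, 89] (same length) produces [10, 68, 89, 2, 12, 16].

[10, 68, 89, 2, 12, 16]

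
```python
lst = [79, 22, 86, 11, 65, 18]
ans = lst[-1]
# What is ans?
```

lst has length 6. Negative index -1 maps to positive index 6 + (-1) = 5. lst[5] = 18.

18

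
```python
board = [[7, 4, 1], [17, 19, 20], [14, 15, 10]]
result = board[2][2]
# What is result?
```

board[2] = [14, 15, 10]. Taking column 2 of that row yields 10.

10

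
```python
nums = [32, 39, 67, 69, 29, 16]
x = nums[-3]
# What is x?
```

nums has length 6. Negative index -3 maps to positive index 6 + (-3) = 3. nums[3] = 69.

69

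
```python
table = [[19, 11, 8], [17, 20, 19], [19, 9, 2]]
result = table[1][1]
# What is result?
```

table[1] = [17, 20, 19]. Taking column 1 of that row yields 20.

20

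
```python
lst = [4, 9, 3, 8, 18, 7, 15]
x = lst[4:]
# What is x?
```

lst has length 7. The slice lst[4:] selects indices [4, 5, 6] (4->18, 5->7, 6->15), giving [18, 7, 15].

[18, 7, 15]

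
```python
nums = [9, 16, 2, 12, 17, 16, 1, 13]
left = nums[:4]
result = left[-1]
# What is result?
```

nums has length 8. The slice nums[:4] selects indices [0, 1, 2, 3] (0->9, 1->16, 2->2, 3->12), giving [9, 16, 2, 12]. So left = [9, 16, 2, 12]. Then left[-1] = 12.

12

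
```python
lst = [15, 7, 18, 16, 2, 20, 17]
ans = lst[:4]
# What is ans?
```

lst has length 7. The slice lst[:4] selects indices [0, 1, 2, 3] (0->15, 1->7, 2->18, 3->16), giving [15, 7, 18, 16].

[15, 7, 18, 16]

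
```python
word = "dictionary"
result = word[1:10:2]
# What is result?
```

word has length 10. The slice word[1:10:2] selects indices [1, 3, 5, 7, 9] (1->'i', 3->'t', 5->'o', 7->'a', 9->'y'), giving 'itoay'.

'itoay'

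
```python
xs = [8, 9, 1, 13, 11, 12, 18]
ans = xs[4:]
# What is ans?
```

xs has length 7. The slice xs[4:] selects indices [4, 5, 6] (4->11, 5->12, 6->18), giving [11, 12, 18].

[11, 12, 18]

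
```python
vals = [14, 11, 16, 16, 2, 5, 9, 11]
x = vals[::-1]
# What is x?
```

vals has length 8. The slice vals[::-1] selects indices [7, 6, 5, 4, 3, 2, 1, 0] (7->11, 6->9, 5->5, 4->2, 3->16, 2->16, 1->11, 0->14), giving [11, 9, 5, 2, 16, 16, 11, 14].

[11, 9, 5, 2, 16, 16, 11, 14]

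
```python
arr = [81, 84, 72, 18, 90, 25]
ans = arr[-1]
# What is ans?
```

arr has length 6. Negative index -1 maps to positive index 6 + (-1) = 5. arr[5] = 25.

25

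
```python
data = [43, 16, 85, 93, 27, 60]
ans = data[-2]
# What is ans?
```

data has length 6. Negative index -2 maps to positive index 6 + (-2) = 4. data[4] = 27.

27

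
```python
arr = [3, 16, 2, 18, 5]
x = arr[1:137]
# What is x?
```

arr has length 5. The slice arr[1:137] selects indices [1, 2, 3, 4] (1->16, 2->2, 3->18, 4->5), giving [16, 2, 18, 5].

[16, 2, 18, 5]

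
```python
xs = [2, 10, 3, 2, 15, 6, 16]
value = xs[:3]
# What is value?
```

xs has length 7. The slice xs[:3] selects indices [0, 1, 2] (0->2, 1->10, 2->3), giving [2, 10, 3].

[2, 10, 3]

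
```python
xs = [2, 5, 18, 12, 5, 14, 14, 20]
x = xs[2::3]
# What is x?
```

xs has length 8. The slice xs[2::3] selects indices [2, 5] (2->18, 5->14), giving [18, 14].

[18, 14]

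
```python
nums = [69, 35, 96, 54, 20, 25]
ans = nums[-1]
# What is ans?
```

nums has length 6. Negative index -1 maps to positive index 6 + (-1) = 5. nums[5] = 25.

25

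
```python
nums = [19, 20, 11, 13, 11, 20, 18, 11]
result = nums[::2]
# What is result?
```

nums has length 8. The slice nums[::2] selects indices [0, 2, 4, 6] (0->19, 2->11, 4->11, 6->18), giving [19, 11, 11, 18].

[19, 11, 11, 18]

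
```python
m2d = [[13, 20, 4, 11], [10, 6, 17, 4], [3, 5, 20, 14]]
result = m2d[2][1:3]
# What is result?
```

m2d[2] = [3, 5, 20, 14]. m2d[2] has length 4. The slice m2d[2][1:3] selects indices [1, 2] (1->5, 2->20), giving [5, 20].

[5, 20]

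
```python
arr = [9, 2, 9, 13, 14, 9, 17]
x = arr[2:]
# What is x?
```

arr has length 7. The slice arr[2:] selects indices [2, 3, 4, 5, 6] (2->9, 3->13, 4->14, 5->9, 6->17), giving [9, 13, 14, 9, 17].

[9, 13, 14, 9, 17]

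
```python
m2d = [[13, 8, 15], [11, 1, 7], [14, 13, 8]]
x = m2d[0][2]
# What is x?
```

m2d[0] = [13, 8, 15]. Taking column 2 of that row yields 15.

15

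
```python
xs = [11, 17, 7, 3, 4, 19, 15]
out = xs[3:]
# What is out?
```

xs has length 7. The slice xs[3:] selects indices [3, 4, 5, 6] (3->3, 4->4, 5->19, 6->15), giving [3, 4, 19, 15].

[3, 4, 19, 15]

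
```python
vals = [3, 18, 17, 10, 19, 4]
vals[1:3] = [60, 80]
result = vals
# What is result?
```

vals starts as [3, 18, 17, 10, 19, 4] (length 6). The slice vals[1:3] covers indices [1, 2] with values [18, 17]. Replacing that slice with [60, 80] (same length) produces [3, 60, 80, 10, 19, 4].

[3, 60, 80, 10, 19, 4]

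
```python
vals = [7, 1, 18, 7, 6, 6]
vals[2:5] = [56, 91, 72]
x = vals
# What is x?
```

vals starts as [7, 1, 18, 7, 6, 6] (length 6). The slice vals[2:5] covers indices [2, 3, 4] with values [18, 7, 6]. Replacing that slice with [56, 91, 72] (same length) produces [7, 1, 56, 91, 72, 6].

[7, 1, 56, 91, 72, 6]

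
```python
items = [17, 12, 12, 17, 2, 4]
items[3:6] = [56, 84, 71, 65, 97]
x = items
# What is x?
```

items starts as [17, 12, 12, 17, 2, 4] (length 6). The slice items[3:6] covers indices [3, 4, 5] with values [17, 2, 4]. Replacing that slice with [56, 84, 71, 65, 97] (different length) produces [17, 12, 12, 56, 84, 71, 65, 97].

[17, 12, 12, 56, 84, 71, 65, 97]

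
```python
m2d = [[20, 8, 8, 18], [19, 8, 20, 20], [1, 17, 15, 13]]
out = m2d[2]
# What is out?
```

m2d has 3 rows. Row 2 is [1, 17, 15, 13].

[1, 17, 15, 13]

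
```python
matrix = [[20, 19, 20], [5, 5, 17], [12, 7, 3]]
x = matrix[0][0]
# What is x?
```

matrix[0] = [20, 19, 20]. Taking column 0 of that row yields 20.

20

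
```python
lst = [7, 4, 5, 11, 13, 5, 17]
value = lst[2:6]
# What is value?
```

lst has length 7. The slice lst[2:6] selects indices [2, 3, 4, 5] (2->5, 3->11, 4->13, 5->5), giving [5, 11, 13, 5].

[5, 11, 13, 5]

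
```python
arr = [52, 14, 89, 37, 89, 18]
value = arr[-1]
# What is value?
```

arr has length 6. Negative index -1 maps to positive index 6 + (-1) = 5. arr[5] = 18.

18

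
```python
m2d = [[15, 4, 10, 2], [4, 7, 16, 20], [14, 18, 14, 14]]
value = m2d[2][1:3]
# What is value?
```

m2d[2] = [14, 18, 14, 14]. m2d[2] has length 4. The slice m2d[2][1:3] selects indices [1, 2] (1->18, 2->14), giving [18, 14].

[18, 14]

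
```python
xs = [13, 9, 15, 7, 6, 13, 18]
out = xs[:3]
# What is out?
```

xs has length 7. The slice xs[:3] selects indices [0, 1, 2] (0->13, 1->9, 2->15), giving [13, 9, 15].

[13, 9, 15]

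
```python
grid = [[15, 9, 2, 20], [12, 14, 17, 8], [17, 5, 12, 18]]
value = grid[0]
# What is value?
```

grid has 3 rows. Row 0 is [15, 9, 2, 20].

[15, 9, 2, 20]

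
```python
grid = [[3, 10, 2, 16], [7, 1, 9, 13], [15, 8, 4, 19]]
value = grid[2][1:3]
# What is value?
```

grid[2] = [15, 8, 4, 19]. grid[2] has length 4. The slice grid[2][1:3] selects indices [1, 2] (1->8, 2->4), giving [8, 4].

[8, 4]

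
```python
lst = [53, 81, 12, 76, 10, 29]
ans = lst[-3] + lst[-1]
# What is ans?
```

lst has length 6. Negative index -3 maps to positive index 6 + (-3) = 3. lst[3] = 76.
lst has length 6. Negative index -1 maps to positive index 6 + (-1) = 5. lst[5] = 29.
Sum: 76 + 29 = 105.

105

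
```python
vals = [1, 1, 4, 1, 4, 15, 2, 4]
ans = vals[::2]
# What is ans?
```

vals has length 8. The slice vals[::2] selects indices [0, 2, 4, 6] (0->1, 2->4, 4->4, 6->2), giving [1, 4, 4, 2].

[1, 4, 4, 2]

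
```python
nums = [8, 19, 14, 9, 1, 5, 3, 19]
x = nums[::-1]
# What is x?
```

nums has length 8. The slice nums[::-1] selects indices [7, 6, 5, 4, 3, 2, 1, 0] (7->19, 6->3, 5->5, 4->1, 3->9, 2->14, 1->19, 0->8), giving [19, 3, 5, 1, 9, 14, 19, 8].

[19, 3, 5, 1, 9, 14, 19, 8]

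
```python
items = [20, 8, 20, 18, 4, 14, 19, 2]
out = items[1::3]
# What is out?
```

items has length 8. The slice items[1::3] selects indices [1, 4, 7] (1->8, 4->4, 7->2), giving [8, 4, 2].

[8, 4, 2]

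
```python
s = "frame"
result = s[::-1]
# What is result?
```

s has length 5. The slice s[::-1] selects indices [4, 3, 2, 1, 0] (4->'e', 3->'m', 2->'a', 1->'r', 0->'f'), giving 'emarf'.

'emarf'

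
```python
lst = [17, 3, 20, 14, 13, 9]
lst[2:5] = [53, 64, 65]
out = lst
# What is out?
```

lst starts as [17, 3, 20, 14, 13, 9] (length 6). The slice lst[2:5] covers indices [2, 3, 4] with values [20, 14, 13]. Replacing that slice with [53, 64, 65] (same length) produces [17, 3, 53, 64, 65, 9].

[17, 3, 53, 64, 65, 9]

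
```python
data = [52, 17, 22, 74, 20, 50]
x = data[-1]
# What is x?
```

data has length 6. Negative index -1 maps to positive index 6 + (-1) = 5. data[5] = 50.

50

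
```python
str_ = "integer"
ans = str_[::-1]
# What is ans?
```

str_ has length 7. The slice str_[::-1] selects indices [6, 5, 4, 3, 2, 1, 0] (6->'r', 5->'e', 4->'g', 3->'e', 2->'t', 1->'n', 0->'i'), giving 'regetni'.

'regetni'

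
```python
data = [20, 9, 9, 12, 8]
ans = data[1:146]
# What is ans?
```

data has length 5. The slice data[1:146] selects indices [1, 2, 3, 4] (1->9, 2->9, 3->12, 4->8), giving [9, 9, 12, 8].

[9, 9, 12, 8]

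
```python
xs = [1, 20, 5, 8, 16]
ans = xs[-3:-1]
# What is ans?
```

xs has length 5. The slice xs[-3:-1] selects indices [2, 3] (2->5, 3->8), giving [5, 8].

[5, 8]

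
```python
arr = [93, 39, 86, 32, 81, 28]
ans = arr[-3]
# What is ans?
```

arr has length 6. Negative index -3 maps to positive index 6 + (-3) = 3. arr[3] = 32.

32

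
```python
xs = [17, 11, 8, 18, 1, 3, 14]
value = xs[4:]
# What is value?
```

xs has length 7. The slice xs[4:] selects indices [4, 5, 6] (4->1, 5->3, 6->14), giving [1, 3, 14].

[1, 3, 14]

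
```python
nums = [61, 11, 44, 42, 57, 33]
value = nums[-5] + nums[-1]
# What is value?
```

nums has length 6. Negative index -5 maps to positive index 6 + (-5) = 1. nums[1] = 11.
nums has length 6. Negative index -1 maps to positive index 6 + (-1) = 5. nums[5] = 33.
Sum: 11 + 33 = 44.

44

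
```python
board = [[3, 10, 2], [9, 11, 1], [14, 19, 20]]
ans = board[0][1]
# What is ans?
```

board[0] = [3, 10, 2]. Taking column 1 of that row yields 10.

10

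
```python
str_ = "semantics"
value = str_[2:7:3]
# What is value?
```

str_ has length 9. The slice str_[2:7:3] selects indices [2, 5] (2->'m', 5->'t'), giving 'mt'.

'mt'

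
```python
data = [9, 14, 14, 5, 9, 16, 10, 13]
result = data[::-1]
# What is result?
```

data has length 8. The slice data[::-1] selects indices [7, 6, 5, 4, 3, 2, 1, 0] (7->13, 6->10, 5->16, 4->9, 3->5, 2->14, 1->14, 0->9), giving [13, 10, 16, 9, 5, 14, 14, 9].

[13, 10, 16, 9, 5, 14, 14, 9]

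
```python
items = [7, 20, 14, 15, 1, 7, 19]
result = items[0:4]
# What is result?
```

items has length 7. The slice items[0:4] selects indices [0, 1, 2, 3] (0->7, 1->20, 2->14, 3->15), giving [7, 20, 14, 15].

[7, 20, 14, 15]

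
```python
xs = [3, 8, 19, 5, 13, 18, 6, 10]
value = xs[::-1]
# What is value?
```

xs has length 8. The slice xs[::-1] selects indices [7, 6, 5, 4, 3, 2, 1, 0] (7->10, 6->6, 5->18, 4->13, 3->5, 2->19, 1->8, 0->3), giving [10, 6, 18, 13, 5, 19, 8, 3].

[10, 6, 18, 13, 5, 19, 8, 3]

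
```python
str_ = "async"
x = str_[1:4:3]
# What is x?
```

str_ has length 5. The slice str_[1:4:3] selects indices [1] (1->'s'), giving 's'.

's'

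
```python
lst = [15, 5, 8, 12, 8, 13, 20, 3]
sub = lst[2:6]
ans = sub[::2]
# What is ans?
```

lst has length 8. The slice lst[2:6] selects indices [2, 3, 4, 5] (2->8, 3->12, 4->8, 5->13), giving [8, 12, 8, 13]. So sub = [8, 12, 8, 13]. sub has length 4. The slice sub[::2] selects indices [0, 2] (0->8, 2->8), giving [8, 8].

[8, 8]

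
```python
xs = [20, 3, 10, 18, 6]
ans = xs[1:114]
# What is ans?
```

xs has length 5. The slice xs[1:114] selects indices [1, 2, 3, 4] (1->3, 2->10, 3->18, 4->6), giving [3, 10, 18, 6].

[3, 10, 18, 6]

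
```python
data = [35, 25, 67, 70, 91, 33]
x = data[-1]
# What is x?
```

data has length 6. Negative index -1 maps to positive index 6 + (-1) = 5. data[5] = 33.

33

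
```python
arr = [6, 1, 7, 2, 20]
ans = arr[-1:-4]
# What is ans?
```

arr has length 5. The slice arr[-1:-4] resolves to an empty index range, so the result is [].

[]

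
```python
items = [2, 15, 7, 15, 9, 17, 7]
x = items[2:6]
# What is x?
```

items has length 7. The slice items[2:6] selects indices [2, 3, 4, 5] (2->7, 3->15, 4->9, 5->17), giving [7, 15, 9, 17].

[7, 15, 9, 17]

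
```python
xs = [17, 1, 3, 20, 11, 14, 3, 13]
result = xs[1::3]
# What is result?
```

xs has length 8. The slice xs[1::3] selects indices [1, 4, 7] (1->1, 4->11, 7->13), giving [1, 11, 13].

[1, 11, 13]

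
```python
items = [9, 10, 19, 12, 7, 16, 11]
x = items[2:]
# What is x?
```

items has length 7. The slice items[2:] selects indices [2, 3, 4, 5, 6] (2->19, 3->12, 4->7, 5->16, 6->11), giving [19, 12, 7, 16, 11].

[19, 12, 7, 16, 11]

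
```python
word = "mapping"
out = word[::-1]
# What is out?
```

word has length 7. The slice word[::-1] selects indices [6, 5, 4, 3, 2, 1, 0] (6->'g', 5->'n', 4->'i', 3->'p', 2->'p', 1->'a', 0->'m'), giving 'gnippam'.

'gnippam'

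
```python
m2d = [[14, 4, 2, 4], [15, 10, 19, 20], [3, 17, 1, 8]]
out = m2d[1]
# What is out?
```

m2d has 3 rows. Row 1 is [15, 10, 19, 20].

[15, 10, 19, 20]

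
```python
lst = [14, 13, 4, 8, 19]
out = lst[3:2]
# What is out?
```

lst has length 5. The slice lst[3:2] resolves to an empty index range, so the result is [].

[]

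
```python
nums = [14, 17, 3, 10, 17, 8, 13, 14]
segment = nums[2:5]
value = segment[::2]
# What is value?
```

nums has length 8. The slice nums[2:5] selects indices [2, 3, 4] (2->3, 3->10, 4->17), giving [3, 10, 17]. So segment = [3, 10, 17]. segment has length 3. The slice segment[::2] selects indices [0, 2] (0->3, 2->17), giving [3, 17].

[3, 17]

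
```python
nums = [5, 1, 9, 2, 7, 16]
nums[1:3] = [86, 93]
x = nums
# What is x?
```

nums starts as [5, 1, 9, 2, 7, 16] (length 6). The slice nums[1:3] covers indices [1, 2] with values [1, 9]. Replacing that slice with [86, 93] (same length) produces [5, 86, 93, 2, 7, 16].

[5, 86, 93, 2, 7, 16]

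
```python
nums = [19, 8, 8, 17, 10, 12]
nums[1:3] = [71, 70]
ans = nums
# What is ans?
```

nums starts as [19, 8, 8, 17, 10, 12] (length 6). The slice nums[1:3] covers indices [1, 2] with values [8, 8]. Replacing that slice with [71, 70] (same length) produces [19, 71, 70, 17, 10, 12].

[19, 71, 70, 17, 10, 12]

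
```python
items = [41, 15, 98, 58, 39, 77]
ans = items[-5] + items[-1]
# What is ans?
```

items has length 6. Negative index -5 maps to positive index 6 + (-5) = 1. items[1] = 15.
items has length 6. Negative index -1 maps to positive index 6 + (-1) = 5. items[5] = 77.
Sum: 15 + 77 = 92.

92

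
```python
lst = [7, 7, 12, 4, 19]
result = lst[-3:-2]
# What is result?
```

lst has length 5. The slice lst[-3:-2] selects indices [2] (2->12), giving [12].

[12]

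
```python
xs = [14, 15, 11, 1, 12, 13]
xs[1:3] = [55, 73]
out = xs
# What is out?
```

xs starts as [14, 15, 11, 1, 12, 13] (length 6). The slice xs[1:3] covers indices [1, 2] with values [15, 11]. Replacing that slice with [55, 73] (same length) produces [14, 55, 73, 1, 12, 13].

[14, 55, 73, 1, 12, 13]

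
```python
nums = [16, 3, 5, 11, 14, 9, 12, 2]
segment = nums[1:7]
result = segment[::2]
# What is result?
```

nums has length 8. The slice nums[1:7] selects indices [1, 2, 3, 4, 5, 6] (1->3, 2->5, 3->11, 4->14, 5->9, 6->12), giving [3, 5, 11, 14, 9, 12]. So segment = [3, 5, 11, 14, 9, 12]. segment has length 6. The slice segment[::2] selects indices [0, 2, 4] (0->3, 2->11, 4->9), giving [3, 11, 9].

[3, 11, 9]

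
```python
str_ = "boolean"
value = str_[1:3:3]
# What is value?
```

str_ has length 7. The slice str_[1:3:3] selects indices [1] (1->'o'), giving 'o'.

'o'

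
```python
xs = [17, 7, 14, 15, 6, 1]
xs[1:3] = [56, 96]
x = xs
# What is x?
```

xs starts as [17, 7, 14, 15, 6, 1] (length 6). The slice xs[1:3] covers indices [1, 2] with values [7, 14]. Replacing that slice with [56, 96] (same length) produces [17, 56, 96, 15, 6, 1].

[17, 56, 96, 15, 6, 1]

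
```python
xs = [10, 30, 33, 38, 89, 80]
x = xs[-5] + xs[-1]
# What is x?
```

xs has length 6. Negative index -5 maps to positive index 6 + (-5) = 1. xs[1] = 30.
xs has length 6. Negative index -1 maps to positive index 6 + (-1) = 5. xs[5] = 80.
Sum: 30 + 80 = 110.

110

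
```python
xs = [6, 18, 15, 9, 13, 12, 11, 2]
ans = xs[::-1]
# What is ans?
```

xs has length 8. The slice xs[::-1] selects indices [7, 6, 5, 4, 3, 2, 1, 0] (7->2, 6->11, 5->12, 4->13, 3->9, 2->15, 1->18, 0->6), giving [2, 11, 12, 13, 9, 15, 18, 6].

[2, 11, 12, 13, 9, 15, 18, 6]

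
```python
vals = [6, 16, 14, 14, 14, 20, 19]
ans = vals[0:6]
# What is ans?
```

vals has length 7. The slice vals[0:6] selects indices [0, 1, 2, 3, 4, 5] (0->6, 1->16, 2->14, 3->14, 4->14, 5->20), giving [6, 16, 14, 14, 14, 20].

[6, 16, 14, 14, 14, 20]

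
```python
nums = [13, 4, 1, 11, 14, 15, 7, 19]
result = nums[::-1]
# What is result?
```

nums has length 8. The slice nums[::-1] selects indices [7, 6, 5, 4, 3, 2, 1, 0] (7->19, 6->7, 5->15, 4->14, 3->11, 2->1, 1->4, 0->13), giving [19, 7, 15, 14, 11, 1, 4, 13].

[19, 7, 15, 14, 11, 1, 4, 13]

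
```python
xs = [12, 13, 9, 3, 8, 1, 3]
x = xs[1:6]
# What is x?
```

xs has length 7. The slice xs[1:6] selects indices [1, 2, 3, 4, 5] (1->13, 2->9, 3->3, 4->8, 5->1), giving [13, 9, 3, 8, 1].

[13, 9, 3, 8, 1]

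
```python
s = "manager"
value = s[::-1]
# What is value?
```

s has length 7. The slice s[::-1] selects indices [6, 5, 4, 3, 2, 1, 0] (6->'r', 5->'e', 4->'g', 3->'a', 2->'n', 1->'a', 0->'m'), giving 'reganam'.

'reganam'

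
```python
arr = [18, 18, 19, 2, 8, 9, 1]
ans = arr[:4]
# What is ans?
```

arr has length 7. The slice arr[:4] selects indices [0, 1, 2, 3] (0->18, 1->18, 2->19, 3->2), giving [18, 18, 19, 2].

[18, 18, 19, 2]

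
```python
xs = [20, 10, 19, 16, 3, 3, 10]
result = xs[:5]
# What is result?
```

xs has length 7. The slice xs[:5] selects indices [0, 1, 2, 3, 4] (0->20, 1->10, 2->19, 3->16, 4->3), giving [20, 10, 19, 16, 3].

[20, 10, 19, 16, 3]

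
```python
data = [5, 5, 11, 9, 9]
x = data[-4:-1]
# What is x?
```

data has length 5. The slice data[-4:-1] selects indices [1, 2, 3] (1->5, 2->11, 3->9), giving [5, 11, 9].

[5, 11, 9]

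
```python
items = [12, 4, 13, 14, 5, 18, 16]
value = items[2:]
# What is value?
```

items has length 7. The slice items[2:] selects indices [2, 3, 4, 5, 6] (2->13, 3->14, 4->5, 5->18, 6->16), giving [13, 14, 5, 18, 16].

[13, 14, 5, 18, 16]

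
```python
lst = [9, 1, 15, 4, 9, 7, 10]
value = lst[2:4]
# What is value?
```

lst has length 7. The slice lst[2:4] selects indices [2, 3] (2->15, 3->4), giving [15, 4].

[15, 4]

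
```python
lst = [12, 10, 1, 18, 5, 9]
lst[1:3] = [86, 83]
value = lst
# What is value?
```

lst starts as [12, 10, 1, 18, 5, 9] (length 6). The slice lst[1:3] covers indices [1, 2] with values [10, 1]. Replacing that slice with [86, 83] (same length) produces [12, 86, 83, 18, 5, 9].

[12, 86, 83, 18, 5, 9]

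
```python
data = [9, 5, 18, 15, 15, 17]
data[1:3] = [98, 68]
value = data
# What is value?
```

data starts as [9, 5, 18, 15, 15, 17] (length 6). The slice data[1:3] covers indices [1, 2] with values [5, 18]. Replacing that slice with [98, 68] (same length) produces [9, 98, 68, 15, 15, 17].

[9, 98, 68, 15, 15, 17]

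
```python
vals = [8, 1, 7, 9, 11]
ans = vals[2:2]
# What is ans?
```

vals has length 5. The slice vals[2:2] resolves to an empty index range, so the result is [].

[]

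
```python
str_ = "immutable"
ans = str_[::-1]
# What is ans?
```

str_ has length 9. The slice str_[::-1] selects indices [8, 7, 6, 5, 4, 3, 2, 1, 0] (8->'e', 7->'l', 6->'b', 5->'a', 4->'t', 3->'u', 2->'m', 1->'m', 0->'i'), giving 'elbatummi'.

'elbatummi'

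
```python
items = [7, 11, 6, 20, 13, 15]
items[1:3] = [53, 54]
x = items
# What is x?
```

items starts as [7, 11, 6, 20, 13, 15] (length 6). The slice items[1:3] covers indices [1, 2] with values [11, 6]. Replacing that slice with [53, 54] (same length) produces [7, 53, 54, 20, 13, 15].

[7, 53, 54, 20, 13, 15]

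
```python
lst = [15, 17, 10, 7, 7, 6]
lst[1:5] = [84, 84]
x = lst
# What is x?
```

lst starts as [15, 17, 10, 7, 7, 6] (length 6). The slice lst[1:5] covers indices [1, 2, 3, 4] with values [17, 10, 7, 7]. Replacing that slice with [84, 84] (different length) produces [15, 84, 84, 6].

[15, 84, 84, 6]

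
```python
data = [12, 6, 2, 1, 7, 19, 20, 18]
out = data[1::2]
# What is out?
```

data has length 8. The slice data[1::2] selects indices [1, 3, 5, 7] (1->6, 3->1, 5->19, 7->18), giving [6, 1, 19, 18].

[6, 1, 19, 18]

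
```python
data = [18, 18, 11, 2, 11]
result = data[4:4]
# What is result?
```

data has length 5. The slice data[4:4] resolves to an empty index range, so the result is [].

[]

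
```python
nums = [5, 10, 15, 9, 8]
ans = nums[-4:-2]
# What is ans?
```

nums has length 5. The slice nums[-4:-2] selects indices [1, 2] (1->10, 2->15), giving [10, 15].

[10, 15]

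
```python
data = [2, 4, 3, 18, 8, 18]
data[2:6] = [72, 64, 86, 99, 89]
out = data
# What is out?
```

data starts as [2, 4, 3, 18, 8, 18] (length 6). The slice data[2:6] covers indices [2, 3, 4, 5] with values [3, 18, 8, 18]. Replacing that slice with [72, 64, 86, 99, 89] (different length) produces [2, 4, 72, 64, 86, 99, 89].

[2, 4, 72, 64, 86, 99, 89]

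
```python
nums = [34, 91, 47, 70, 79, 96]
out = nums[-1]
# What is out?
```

nums has length 6. Negative index -1 maps to positive index 6 + (-1) = 5. nums[5] = 96.

96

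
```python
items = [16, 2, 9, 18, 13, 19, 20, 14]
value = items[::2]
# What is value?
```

items has length 8. The slice items[::2] selects indices [0, 2, 4, 6] (0->16, 2->9, 4->13, 6->20), giving [16, 9, 13, 20].

[16, 9, 13, 20]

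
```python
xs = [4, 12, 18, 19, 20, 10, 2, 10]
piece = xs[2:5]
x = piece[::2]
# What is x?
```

xs has length 8. The slice xs[2:5] selects indices [2, 3, 4] (2->18, 3->19, 4->20), giving [18, 19, 20]. So piece = [18, 19, 20]. piece has length 3. The slice piece[::2] selects indices [0, 2] (0->18, 2->20), giving [18, 20].

[18, 20]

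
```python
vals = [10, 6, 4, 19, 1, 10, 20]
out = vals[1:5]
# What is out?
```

vals has length 7. The slice vals[1:5] selects indices [1, 2, 3, 4] (1->6, 2->4, 3->19, 4->1), giving [6, 4, 19, 1].

[6, 4, 19, 1]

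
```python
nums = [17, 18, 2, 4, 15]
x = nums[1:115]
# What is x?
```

nums has length 5. The slice nums[1:115] selects indices [1, 2, 3, 4] (1->18, 2->2, 3->4, 4->15), giving [18, 2, 4, 15].

[18, 2, 4, 15]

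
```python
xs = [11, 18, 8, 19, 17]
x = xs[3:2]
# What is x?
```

xs has length 5. The slice xs[3:2] resolves to an empty index range, so the result is [].

[]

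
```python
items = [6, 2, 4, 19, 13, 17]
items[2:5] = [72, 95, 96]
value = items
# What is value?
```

items starts as [6, 2, 4, 19, 13, 17] (length 6). The slice items[2:5] covers indices [2, 3, 4] with values [4, 19, 13]. Replacing that slice with [72, 95, 96] (same length) produces [6, 2, 72, 95, 96, 17].

[6, 2, 72, 95, 96, 17]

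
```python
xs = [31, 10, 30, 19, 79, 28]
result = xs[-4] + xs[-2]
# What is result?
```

xs has length 6. Negative index -4 maps to positive index 6 + (-4) = 2. xs[2] = 30.
xs has length 6. Negative index -2 maps to positive index 6 + (-2) = 4. xs[4] = 79.
Sum: 30 + 79 = 109.

109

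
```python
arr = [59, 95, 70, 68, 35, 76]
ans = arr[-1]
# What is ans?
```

arr has length 6. Negative index -1 maps to positive index 6 + (-1) = 5. arr[5] = 76.

76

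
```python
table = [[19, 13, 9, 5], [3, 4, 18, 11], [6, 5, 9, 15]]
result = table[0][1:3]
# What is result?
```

table[0] = [19, 13, 9, 5]. table[0] has length 4. The slice table[0][1:3] selects indices [1, 2] (1->13, 2->9), giving [13, 9].

[13, 9]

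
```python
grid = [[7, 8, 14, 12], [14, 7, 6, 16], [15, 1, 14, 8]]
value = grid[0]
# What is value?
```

grid has 3 rows. Row 0 is [7, 8, 14, 12].

[7, 8, 14, 12]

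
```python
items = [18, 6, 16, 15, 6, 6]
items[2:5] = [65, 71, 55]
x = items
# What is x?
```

items starts as [18, 6, 16, 15, 6, 6] (length 6). The slice items[2:5] covers indices [2, 3, 4] with values [16, 15, 6]. Replacing that slice with [65, 71, 55] (same length) produces [18, 6, 65, 71, 55, 6].

[18, 6, 65, 71, 55, 6]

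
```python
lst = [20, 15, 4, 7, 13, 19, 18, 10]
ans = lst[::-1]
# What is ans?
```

lst has length 8. The slice lst[::-1] selects indices [7, 6, 5, 4, 3, 2, 1, 0] (7->10, 6->18, 5->19, 4->13, 3->7, 2->4, 1->15, 0->20), giving [10, 18, 19, 13, 7, 4, 15, 20].

[10, 18, 19, 13, 7, 4, 15, 20]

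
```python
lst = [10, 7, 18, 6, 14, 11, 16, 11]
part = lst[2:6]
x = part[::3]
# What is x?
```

lst has length 8. The slice lst[2:6] selects indices [2, 3, 4, 5] (2->18, 3->6, 4->14, 5->11), giving [18, 6, 14, 11]. So part = [18, 6, 14, 11]. part has length 4. The slice part[::3] selects indices [0, 3] (0->18, 3->11), giving [18, 11].

[18, 11]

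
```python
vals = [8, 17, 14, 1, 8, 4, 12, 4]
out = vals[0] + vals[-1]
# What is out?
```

vals has length 8. vals[0] = 8.
vals has length 8. Negative index -1 maps to positive index 8 + (-1) = 7. vals[7] = 4.
Sum: 8 + 4 = 12.

12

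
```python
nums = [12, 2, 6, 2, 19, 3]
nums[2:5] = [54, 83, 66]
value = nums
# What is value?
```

nums starts as [12, 2, 6, 2, 19, 3] (length 6). The slice nums[2:5] covers indices [2, 3, 4] with values [6, 2, 19]. Replacing that slice with [54, 83, 66] (same length) produces [12, 2, 54, 83, 66, 3].

[12, 2, 54, 83, 66, 3]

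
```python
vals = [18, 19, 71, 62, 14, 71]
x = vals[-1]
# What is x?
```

vals has length 6. Negative index -1 maps to positive index 6 + (-1) = 5. vals[5] = 71.

71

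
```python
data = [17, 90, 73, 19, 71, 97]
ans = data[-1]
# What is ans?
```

data has length 6. Negative index -1 maps to positive index 6 + (-1) = 5. data[5] = 97.

97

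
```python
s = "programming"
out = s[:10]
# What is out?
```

s has length 11. The slice s[:10] selects indices [0, 1, 2, 3, 4, 5, 6, 7, 8, 9] (0->'p', 1->'r', 2->'o', 3->'g', 4->'r', 5->'a', 6->'m', 7->'m', 8->'i', 9->'n'), giving 'programmin'.

'programmin'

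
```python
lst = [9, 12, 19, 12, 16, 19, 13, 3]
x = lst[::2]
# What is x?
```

lst has length 8. The slice lst[::2] selects indices [0, 2, 4, 6] (0->9, 2->19, 4->16, 6->13), giving [9, 19, 16, 13].

[9, 19, 16, 13]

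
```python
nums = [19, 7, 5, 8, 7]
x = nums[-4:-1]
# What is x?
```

nums has length 5. The slice nums[-4:-1] selects indices [1, 2, 3] (1->7, 2->5, 3->8), giving [7, 5, 8].

[7, 5, 8]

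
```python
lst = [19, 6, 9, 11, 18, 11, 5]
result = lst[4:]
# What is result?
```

lst has length 7. The slice lst[4:] selects indices [4, 5, 6] (4->18, 5->11, 6->5), giving [18, 11, 5].

[18, 11, 5]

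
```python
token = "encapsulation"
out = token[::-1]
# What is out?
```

token has length 13. The slice token[::-1] selects indices [12, 11, 10, 9, 8, 7, 6, 5, 4, 3, 2, 1, 0] (12->'n', 11->'o', 10->'i', 9->'t', 8->'a', 7->'l', 6->'u', 5->'s', 4->'p', 3->'a', 2->'c', 1->'n', 0->'e'), giving 'noitaluspacne'.

'noitaluspacne'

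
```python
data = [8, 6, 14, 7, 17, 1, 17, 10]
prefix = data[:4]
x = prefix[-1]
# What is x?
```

data has length 8. The slice data[:4] selects indices [0, 1, 2, 3] (0->8, 1->6, 2->14, 3->7), giving [8, 6, 14, 7]. So prefix = [8, 6, 14, 7]. Then prefix[-1] = 7.

7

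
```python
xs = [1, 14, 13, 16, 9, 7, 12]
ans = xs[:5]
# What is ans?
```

xs has length 7. The slice xs[:5] selects indices [0, 1, 2, 3, 4] (0->1, 1->14, 2->13, 3->16, 4->9), giving [1, 14, 13, 16, 9].

[1, 14, 13, 16, 9]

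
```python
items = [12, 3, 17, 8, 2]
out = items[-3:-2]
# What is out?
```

items has length 5. The slice items[-3:-2] selects indices [2] (2->17), giving [17].

[17]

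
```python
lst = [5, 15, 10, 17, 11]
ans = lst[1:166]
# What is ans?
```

lst has length 5. The slice lst[1:166] selects indices [1, 2, 3, 4] (1->15, 2->10, 3->17, 4->11), giving [15, 10, 17, 11].

[15, 10, 17, 11]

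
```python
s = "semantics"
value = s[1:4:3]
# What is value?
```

s has length 9. The slice s[1:4:3] selects indices [1] (1->'e'), giving 'e'.

'e'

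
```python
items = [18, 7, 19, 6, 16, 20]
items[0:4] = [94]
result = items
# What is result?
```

items starts as [18, 7, 19, 6, 16, 20] (length 6). The slice items[0:4] covers indices [0, 1, 2, 3] with values [18, 7, 19, 6]. Replacing that slice with [94] (different length) produces [94, 16, 20].

[94, 16, 20]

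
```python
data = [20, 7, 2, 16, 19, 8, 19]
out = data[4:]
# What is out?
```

data has length 7. The slice data[4:] selects indices [4, 5, 6] (4->19, 5->8, 6->19), giving [19, 8, 19].

[19, 8, 19]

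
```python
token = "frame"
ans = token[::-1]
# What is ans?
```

token has length 5. The slice token[::-1] selects indices [4, 3, 2, 1, 0] (4->'e', 3->'m', 2->'a', 1->'r', 0->'f'), giving 'emarf'.

'emarf'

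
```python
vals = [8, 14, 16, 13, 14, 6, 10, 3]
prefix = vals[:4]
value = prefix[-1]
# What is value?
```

vals has length 8. The slice vals[:4] selects indices [0, 1, 2, 3] (0->8, 1->14, 2->16, 3->13), giving [8, 14, 16, 13]. So prefix = [8, 14, 16, 13]. Then prefix[-1] = 13.

13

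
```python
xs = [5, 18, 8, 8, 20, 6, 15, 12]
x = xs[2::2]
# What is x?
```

xs has length 8. The slice xs[2::2] selects indices [2, 4, 6] (2->8, 4->20, 6->15), giving [8, 20, 15].

[8, 20, 15]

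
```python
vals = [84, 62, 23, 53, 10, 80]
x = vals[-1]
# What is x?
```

vals has length 6. Negative index -1 maps to positive index 6 + (-1) = 5. vals[5] = 80.

80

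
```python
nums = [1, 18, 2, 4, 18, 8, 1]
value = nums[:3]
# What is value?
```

nums has length 7. The slice nums[:3] selects indices [0, 1, 2] (0->1, 1->18, 2->2), giving [1, 18, 2].

[1, 18, 2]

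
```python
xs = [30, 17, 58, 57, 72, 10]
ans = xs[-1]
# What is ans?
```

xs has length 6. Negative index -1 maps to positive index 6 + (-1) = 5. xs[5] = 10.

10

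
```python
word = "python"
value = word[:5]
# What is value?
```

word has length 6. The slice word[:5] selects indices [0, 1, 2, 3, 4] (0->'p', 1->'y', 2->'t', 3->'h', 4->'o'), giving 'pytho'.

'pytho'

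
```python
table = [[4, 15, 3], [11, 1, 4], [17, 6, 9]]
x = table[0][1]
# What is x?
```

table[0] = [4, 15, 3]. Taking column 1 of that row yields 15.

15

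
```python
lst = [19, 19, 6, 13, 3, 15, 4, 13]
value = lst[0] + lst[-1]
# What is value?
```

lst has length 8. lst[0] = 19.
lst has length 8. Negative index -1 maps to positive index 8 + (-1) = 7. lst[7] = 13.
Sum: 19 + 13 = 32.

32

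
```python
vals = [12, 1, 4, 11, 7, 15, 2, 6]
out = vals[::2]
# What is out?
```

vals has length 8. The slice vals[::2] selects indices [0, 2, 4, 6] (0->12, 2->4, 4->7, 6->2), giving [12, 4, 7, 2].

[12, 4, 7, 2]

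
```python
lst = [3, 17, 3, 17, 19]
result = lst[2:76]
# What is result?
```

lst has length 5. The slice lst[2:76] selects indices [2, 3, 4] (2->3, 3->17, 4->19), giving [3, 17, 19].

[3, 17, 19]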